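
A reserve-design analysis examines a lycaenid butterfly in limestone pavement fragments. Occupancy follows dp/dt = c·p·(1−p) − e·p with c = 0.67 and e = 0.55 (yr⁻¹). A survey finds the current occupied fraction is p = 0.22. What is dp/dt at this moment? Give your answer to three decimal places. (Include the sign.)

-0.006

Colonization term: c·p·(1−p) = 0.67×0.22×0.7800 = 0.11497.
Extinction term: e·p = 0.12100.
dp/dt = 0.11497 − 0.12100 = -0.00603.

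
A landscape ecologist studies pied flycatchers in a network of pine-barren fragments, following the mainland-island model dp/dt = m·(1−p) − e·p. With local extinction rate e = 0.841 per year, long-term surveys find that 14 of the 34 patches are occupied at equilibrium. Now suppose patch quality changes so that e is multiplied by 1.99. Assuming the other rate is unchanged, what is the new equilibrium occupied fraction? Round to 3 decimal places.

0.260

Observed p* = 14/34 = 0.41176.
Balance m(1−p*) = e·p* gives m = e·p*/(1−p*) = 0.841×0.41176/0.58824 = 0.58869.
New p* = m/(m+e) = 0.58869/(0.58869+1.67359) = 0.26022.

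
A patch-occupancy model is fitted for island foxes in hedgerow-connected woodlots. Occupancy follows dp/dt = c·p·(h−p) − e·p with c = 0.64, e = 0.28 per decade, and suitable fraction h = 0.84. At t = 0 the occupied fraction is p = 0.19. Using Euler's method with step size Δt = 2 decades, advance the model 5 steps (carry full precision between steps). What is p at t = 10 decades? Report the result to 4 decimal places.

Update rule: p ← p + [c·p·(h−p) − e·p]·Δt with Δt = 2.
step 1: Δp = +0.05168, p = 0.24168
step 2: Δp = +0.04975, p = 0.29143
step 3: Δp = +0.04143, p = 0.33286
step 4: Δp = +0.02967, p = 0.36253
step 5: Δp = +0.01855, p = 0.38108

0.3811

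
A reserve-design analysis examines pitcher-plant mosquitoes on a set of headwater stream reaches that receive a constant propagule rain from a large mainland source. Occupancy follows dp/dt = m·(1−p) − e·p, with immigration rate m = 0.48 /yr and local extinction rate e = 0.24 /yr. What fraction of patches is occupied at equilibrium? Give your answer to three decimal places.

0.667

At equilibrium the propagule rain into empty patches balances local extinction: m(1−p*) = e·p*.
p* = m/(m+e) = 0.48/(0.48+0.24) = 0.48/0.7200 = 0.6667.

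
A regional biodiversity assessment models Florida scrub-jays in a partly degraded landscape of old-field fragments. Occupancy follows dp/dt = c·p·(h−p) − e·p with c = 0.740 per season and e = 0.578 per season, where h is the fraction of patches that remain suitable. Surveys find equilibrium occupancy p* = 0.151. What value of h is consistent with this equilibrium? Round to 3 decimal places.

At equilibrium c(h−p*) = e, so h = p* + e/c.
h = 0.151 + 0.578/0.740 = 0.151 + 0.7811 = 0.9321.

0.932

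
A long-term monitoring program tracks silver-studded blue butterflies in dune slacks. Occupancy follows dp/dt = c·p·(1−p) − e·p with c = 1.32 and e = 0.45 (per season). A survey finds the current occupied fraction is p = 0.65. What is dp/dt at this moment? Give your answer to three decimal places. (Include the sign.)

Colonization term: c·p·(1−p) = 1.32×0.65×0.3500 = 0.30030.
Extinction term: e·p = 0.29250.
dp/dt = 0.30030 − 0.29250 = 0.00780.

0.008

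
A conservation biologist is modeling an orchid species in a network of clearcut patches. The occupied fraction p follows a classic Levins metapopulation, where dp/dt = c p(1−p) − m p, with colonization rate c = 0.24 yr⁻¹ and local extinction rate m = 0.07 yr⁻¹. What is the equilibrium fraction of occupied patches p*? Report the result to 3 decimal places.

0.708

Setting dp/dt = 0 and dividing through by p* gives c·(1−p*) = m.
So p* = 1 − m/c = 1 − 0.07/0.24 = 1 − 0.2917 = 0.7083.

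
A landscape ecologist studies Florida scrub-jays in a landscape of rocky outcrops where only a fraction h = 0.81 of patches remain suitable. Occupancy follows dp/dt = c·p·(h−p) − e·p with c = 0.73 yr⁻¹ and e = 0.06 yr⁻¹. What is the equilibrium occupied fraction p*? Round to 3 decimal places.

Setting dp/dt = 0 and dividing by p* gives c·(h−p*) = e.
So p* = h − e/c = 0.81 − 0.06/0.73 = 0.81 − 0.0822 = 0.7278.

0.728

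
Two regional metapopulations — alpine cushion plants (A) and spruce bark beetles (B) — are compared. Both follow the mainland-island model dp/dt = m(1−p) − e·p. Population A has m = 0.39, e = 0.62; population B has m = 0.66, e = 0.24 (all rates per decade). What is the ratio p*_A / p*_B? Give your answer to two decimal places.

0.53

A: p*_A = m/(m+e) = 0.39/1.0100 = 0.3861.
B: p*_B = 0.66/0.9000 = 0.7333.
p*_A / p*_B = 0.3861/0.7333 = 0.5266.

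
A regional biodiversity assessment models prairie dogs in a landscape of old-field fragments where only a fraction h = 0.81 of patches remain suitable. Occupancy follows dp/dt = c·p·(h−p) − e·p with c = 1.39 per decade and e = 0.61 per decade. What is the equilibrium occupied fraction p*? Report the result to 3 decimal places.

Setting dp/dt = 0 and dividing by p* gives c·(h−p*) = e.
So p* = h − e/c = 0.81 − 0.61/1.39 = 0.81 − 0.4388 = 0.3712.

0.371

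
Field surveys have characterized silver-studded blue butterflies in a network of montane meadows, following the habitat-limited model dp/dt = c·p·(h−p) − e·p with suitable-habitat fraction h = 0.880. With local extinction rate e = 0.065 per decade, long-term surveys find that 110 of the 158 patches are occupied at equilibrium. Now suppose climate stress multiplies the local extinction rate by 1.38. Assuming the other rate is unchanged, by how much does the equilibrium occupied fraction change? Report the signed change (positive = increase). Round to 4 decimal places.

-0.0698

Observed p* = 110/158 = 0.69620.
Balance c(h−p*) = e gives c = e/(0.88 − 0.69620) = 0.065/0.18380 = 0.35365.
New p* = 0.88 − e/c = 0.88 − 0.08970/0.35365 = 0.62636.
Δp* = 0.62636 − 0.69620 = -0.06984.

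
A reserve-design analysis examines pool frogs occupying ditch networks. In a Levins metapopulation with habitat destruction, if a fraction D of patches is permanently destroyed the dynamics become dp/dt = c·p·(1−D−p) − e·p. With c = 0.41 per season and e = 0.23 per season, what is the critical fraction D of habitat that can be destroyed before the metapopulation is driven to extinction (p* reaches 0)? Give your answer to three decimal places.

The nontrivial equilibrium is p* = (1−D) − e/c; extinction occurs when this hits zero.
So D_crit = 1 − e/c = 1 − 0.23/0.41 = 1 − 0.5610 = 0.4390.
Note this equals the original equilibrium occupancy — the Levins extinction-debt result.

0.439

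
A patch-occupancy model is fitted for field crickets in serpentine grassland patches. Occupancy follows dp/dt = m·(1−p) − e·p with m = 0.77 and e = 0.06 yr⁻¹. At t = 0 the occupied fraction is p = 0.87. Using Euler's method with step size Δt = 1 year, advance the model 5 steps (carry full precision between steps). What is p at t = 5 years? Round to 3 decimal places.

Update rule: p ← p + [m·(1−p) − e·p]·Δt with Δt = 1.
  1  |  dp/dt·Δt = +0.047900  |  p_1 = 0.917900
  2  |  dp/dt·Δt = +0.008143  |  p_2 = 0.926043
  3  |  dp/dt·Δt = +0.001384  |  p_3 = 0.927427
  4  |  dp/dt·Δt = +0.000235  |  p_4 = 0.927663
  5  |  dp/dt·Δt = +0.000040  |  p_5 = 0.927703

0.928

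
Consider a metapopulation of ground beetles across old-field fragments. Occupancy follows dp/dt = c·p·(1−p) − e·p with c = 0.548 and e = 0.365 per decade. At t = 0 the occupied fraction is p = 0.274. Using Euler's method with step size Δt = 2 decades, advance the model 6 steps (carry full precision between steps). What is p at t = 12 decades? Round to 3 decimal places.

Update rule: p ← p + [c·p·(1−p) − e·p]·Δt with Δt = 2.
step 1: Δp = +0.01800, p = 0.29200
step 2: Δp = +0.01342, p = 0.30542
step 3: Δp = +0.00955, p = 0.31497
step 4: Δp = +0.00655, p = 0.32152
step 5: Δp = +0.00438, p = 0.32590
step 6: Δp = +0.00287, p = 0.32877

0.329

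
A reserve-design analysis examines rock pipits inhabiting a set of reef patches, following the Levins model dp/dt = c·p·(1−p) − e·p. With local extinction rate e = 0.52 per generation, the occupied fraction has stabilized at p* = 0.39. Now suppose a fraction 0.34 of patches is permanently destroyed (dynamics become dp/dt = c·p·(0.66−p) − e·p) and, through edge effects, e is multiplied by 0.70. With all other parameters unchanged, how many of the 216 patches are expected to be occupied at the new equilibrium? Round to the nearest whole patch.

Balance c(1−p*) = e gives c = e/(1 − 0.39000) = 0.52/0.61000 = 0.85246.
New p* = 0.66 − e/c = 0.66 − 0.36400/0.85246 = 0.23300.
Expected occupied = 216 × 0.23300 = 50.33 ≈ 50.

50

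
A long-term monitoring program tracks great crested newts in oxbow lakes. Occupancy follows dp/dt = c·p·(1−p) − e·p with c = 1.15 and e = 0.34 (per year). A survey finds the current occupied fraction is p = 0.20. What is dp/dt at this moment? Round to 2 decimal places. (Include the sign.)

0.12

Colonization term: c·p·(1−p) = 1.15×0.20×0.8000 = 0.18400.
Extinction term: e·p = 0.06800.
dp/dt = 0.18400 − 0.06800 = 0.11600.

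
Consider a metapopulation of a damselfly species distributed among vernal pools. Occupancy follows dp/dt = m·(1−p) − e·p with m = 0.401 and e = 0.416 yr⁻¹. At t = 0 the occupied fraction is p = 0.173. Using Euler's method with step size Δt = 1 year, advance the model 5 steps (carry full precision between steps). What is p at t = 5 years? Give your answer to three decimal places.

0.491

Update rule: p ← p + [m·(1−p) − e·p]·Δt with Δt = 1.
step 1: Δp = +0.25966, p = 0.43266
step 2: Δp = +0.04752, p = 0.48018
step 3: Δp = +0.00870, p = 0.48887
step 4: Δp = +0.00159, p = 0.49046
step 5: Δp = +0.00029, p = 0.49075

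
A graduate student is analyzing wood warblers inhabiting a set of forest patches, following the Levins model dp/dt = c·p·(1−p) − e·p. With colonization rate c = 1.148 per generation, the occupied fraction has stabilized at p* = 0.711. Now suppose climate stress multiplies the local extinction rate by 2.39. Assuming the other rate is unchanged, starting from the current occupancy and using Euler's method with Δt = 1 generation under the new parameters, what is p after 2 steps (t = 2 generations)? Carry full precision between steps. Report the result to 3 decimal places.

Balance c(1−p*) = e gives e = 1.148×(1 − 0.71100) = 0.33177.
Starting from p₀ = 0.71100; update p ← p + (dp/dt)·Δt with the new parameters.
  1  |  dp/dt·Δt = -0.327887  |  p_1 = 0.383113
  2  |  dp/dt·Δt = -0.032468  |  p_2 = 0.350645

0.351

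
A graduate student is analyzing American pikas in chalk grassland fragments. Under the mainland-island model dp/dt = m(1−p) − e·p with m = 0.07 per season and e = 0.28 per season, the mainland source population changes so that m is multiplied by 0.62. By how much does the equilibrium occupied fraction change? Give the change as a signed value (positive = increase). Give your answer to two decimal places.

-0.07

Before: p* = 0.07/(0.07+0.28) = 0.2000.
After: m = 0.0434, e = 0.28; p* = 0.0434/0.3234 = 0.1342.
Δp* = 0.1342 − 0.2000 = -0.0658.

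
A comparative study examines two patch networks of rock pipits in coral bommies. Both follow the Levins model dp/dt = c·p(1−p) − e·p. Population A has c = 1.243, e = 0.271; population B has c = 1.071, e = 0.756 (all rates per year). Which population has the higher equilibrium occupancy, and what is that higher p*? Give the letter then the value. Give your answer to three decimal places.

A: p*_A = 1 − 0.271/1.243 = 0.7820.
B: p*_B = 1 − 0.756/1.071 = 0.2941.
A is higher at 0.7820.

A, 0.782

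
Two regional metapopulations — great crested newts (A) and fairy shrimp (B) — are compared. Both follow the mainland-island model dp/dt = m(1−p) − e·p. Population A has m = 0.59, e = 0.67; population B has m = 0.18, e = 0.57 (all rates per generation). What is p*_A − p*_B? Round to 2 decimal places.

A: p*_A = m/(m+e) = 0.59/1.2600 = 0.4683.
B: p*_B = 0.18/0.7500 = 0.2400.
p*_A − p*_B = 0.4683 − 0.2400 = 0.2283.

0.23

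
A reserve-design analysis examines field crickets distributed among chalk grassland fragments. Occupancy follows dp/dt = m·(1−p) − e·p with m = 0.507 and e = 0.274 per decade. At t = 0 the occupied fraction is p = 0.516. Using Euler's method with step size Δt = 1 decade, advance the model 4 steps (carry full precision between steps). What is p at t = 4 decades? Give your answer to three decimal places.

Update rule: p ← p + [m·(1−p) − e·p]·Δt with Δt = 1.
step 1: Δp = +0.10400, p = 0.62000
step 2: Δp = +0.02278, p = 0.64278
step 3: Δp = +0.00499, p = 0.64777
step 4: Δp = +0.00109, p = 0.64886

0.649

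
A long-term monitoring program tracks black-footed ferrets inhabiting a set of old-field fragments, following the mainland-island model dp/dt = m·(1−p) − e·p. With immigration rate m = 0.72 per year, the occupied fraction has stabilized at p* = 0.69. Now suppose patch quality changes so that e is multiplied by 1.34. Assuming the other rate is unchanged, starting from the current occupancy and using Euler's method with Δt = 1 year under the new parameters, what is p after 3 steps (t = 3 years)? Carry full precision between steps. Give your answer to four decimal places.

Balance m(1−p*) = e·p* gives e = m(1−p*)/p* = 0.72×0.31000/0.69000 = 0.32348.
Starting from p₀ = 0.69000; update p ← p + (dp/dt)·Δt with the new parameters.
t = 1: p = 0.69000 + (-0.07589) = 0.61411
t = 2: p = 0.61411 + (+0.01165) = 0.62576
t = 3: p = 0.62576 + (-0.00179) = 0.62397

0.6240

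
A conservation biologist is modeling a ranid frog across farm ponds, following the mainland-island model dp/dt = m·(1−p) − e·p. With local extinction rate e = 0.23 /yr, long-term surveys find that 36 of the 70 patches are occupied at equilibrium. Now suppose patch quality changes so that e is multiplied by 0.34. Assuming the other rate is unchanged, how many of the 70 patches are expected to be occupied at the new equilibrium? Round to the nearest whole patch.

53

Observed p* = 36/70 = 0.51429.
Balance m(1−p*) = e·p* gives m = e·p*/(1−p*) = 0.23×0.51429/0.48571 = 0.24353.
New p* = m/(m+e) = 0.24353/(0.24353+0.07820) = 0.75694.
Expected occupied = 70 × 0.75694 = 52.99 ≈ 53.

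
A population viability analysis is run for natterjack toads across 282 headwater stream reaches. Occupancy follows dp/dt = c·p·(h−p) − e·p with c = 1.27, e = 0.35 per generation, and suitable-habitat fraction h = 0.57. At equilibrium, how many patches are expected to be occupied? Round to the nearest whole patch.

p* = h − e/c = 0.57 − 0.2756 = 0.2944.
Expected occupied patches = N × p* = 282 × 0.2944 = 83.02 ≈ 83.

83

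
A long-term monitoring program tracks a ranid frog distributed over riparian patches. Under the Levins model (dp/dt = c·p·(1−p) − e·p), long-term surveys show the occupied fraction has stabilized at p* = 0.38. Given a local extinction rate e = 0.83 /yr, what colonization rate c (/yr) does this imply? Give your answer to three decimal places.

At equilibrium c(1−p*) = e, so c = e/(1−p*).
c = 0.83/(1 − 0.38) = 0.83/0.6200 = 1.3387.

1.339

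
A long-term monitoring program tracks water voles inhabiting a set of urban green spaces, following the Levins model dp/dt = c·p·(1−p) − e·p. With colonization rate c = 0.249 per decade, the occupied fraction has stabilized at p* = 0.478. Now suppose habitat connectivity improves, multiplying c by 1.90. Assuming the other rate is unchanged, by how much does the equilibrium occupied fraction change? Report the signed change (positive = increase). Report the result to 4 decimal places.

0.2473

Balance c(1−p*) = e gives e = 0.249×(1 − 0.47800) = 0.12998.
New p* = 1 − e/c = 1 − 0.12998/0.47310 = 0.72526.
Δp* = 0.72526 − 0.47800 = +0.24726.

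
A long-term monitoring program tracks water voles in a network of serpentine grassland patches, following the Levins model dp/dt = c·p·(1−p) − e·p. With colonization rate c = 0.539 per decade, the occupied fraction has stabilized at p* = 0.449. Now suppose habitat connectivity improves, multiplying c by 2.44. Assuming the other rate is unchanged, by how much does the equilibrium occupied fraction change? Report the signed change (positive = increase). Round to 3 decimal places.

Balance c(1−p*) = e gives e = 0.539×(1 − 0.44900) = 0.29699.
New p* = 1 − e/c = 1 − 0.29699/1.31516 = 0.77418.
Δp* = 0.77418 − 0.44900 = +0.32518.

0.325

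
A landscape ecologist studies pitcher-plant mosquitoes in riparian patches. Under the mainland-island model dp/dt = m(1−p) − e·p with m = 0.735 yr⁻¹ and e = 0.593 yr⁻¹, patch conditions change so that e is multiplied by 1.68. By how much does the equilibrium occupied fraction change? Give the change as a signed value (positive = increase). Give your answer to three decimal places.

-0.129

Before: p* = 0.735/(0.735+0.593) = 0.5535.
After: m = 0.735, e = 0.99624; p* = 0.735/1.7312 = 0.4246.
Δp* = 0.4246 − 0.5535 = -0.1289.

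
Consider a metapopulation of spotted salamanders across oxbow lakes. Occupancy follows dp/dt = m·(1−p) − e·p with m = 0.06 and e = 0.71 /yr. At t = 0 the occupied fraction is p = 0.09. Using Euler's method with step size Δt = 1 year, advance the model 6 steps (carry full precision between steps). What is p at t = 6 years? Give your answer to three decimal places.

Update rule: p ← p + [m·(1−p) − e·p]·Δt with Δt = 1.
t = 1: p = 0.09000 + (-0.00930) = 0.08070
t = 2: p = 0.08070 + (-0.00214) = 0.07856
t = 3: p = 0.07856 + (-0.00049) = 0.07807
t = 4: p = 0.07807 + (-0.00011) = 0.07796
t = 5: p = 0.07796 + (-0.00003) = 0.07793
t = 6: p = 0.07793 + (-0.00001) = 0.07792

0.078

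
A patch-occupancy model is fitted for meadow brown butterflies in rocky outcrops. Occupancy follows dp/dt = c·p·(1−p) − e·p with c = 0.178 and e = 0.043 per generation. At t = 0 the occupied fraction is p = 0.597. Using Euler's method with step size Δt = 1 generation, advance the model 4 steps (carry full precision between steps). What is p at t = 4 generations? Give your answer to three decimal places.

Update rule: p ← p + [c·p·(1−p) − e·p]·Δt with Δt = 1.
  1  |  dp/dt·Δt = +0.017154  |  p_1 = 0.614154
  2  |  dp/dt·Δt = +0.015772  |  p_2 = 0.629926
  3  |  dp/dt·Δt = +0.014408  |  p_3 = 0.644334
  4  |  dp/dt·Δt = +0.013085  |  p_4 = 0.657420

0.657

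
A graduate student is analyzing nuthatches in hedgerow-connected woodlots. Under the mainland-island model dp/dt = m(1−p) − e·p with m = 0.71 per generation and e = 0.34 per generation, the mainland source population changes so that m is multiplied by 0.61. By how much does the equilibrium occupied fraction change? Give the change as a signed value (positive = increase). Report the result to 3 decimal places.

Before: p* = 0.71/(0.71+0.34) = 0.6762.
After: m = 0.4331, e = 0.34; p* = 0.4331/0.7731 = 0.5602.
Δp* = 0.5602 − 0.6762 = -0.1160.

-0.116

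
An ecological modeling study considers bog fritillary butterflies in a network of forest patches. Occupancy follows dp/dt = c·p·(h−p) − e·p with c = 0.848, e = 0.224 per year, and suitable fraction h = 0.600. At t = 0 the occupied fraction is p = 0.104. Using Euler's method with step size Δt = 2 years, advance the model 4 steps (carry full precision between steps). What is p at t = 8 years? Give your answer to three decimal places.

0.278

Update rule: p ← p + [c·p·(h−p) − e·p]·Δt with Δt = 2.
step 1: Δp = +0.04089, p = 0.14489
step 2: Δp = +0.04693, p = 0.19182
step 3: Δp = +0.04686, p = 0.23868
step 4: Δp = +0.03934, p = 0.27801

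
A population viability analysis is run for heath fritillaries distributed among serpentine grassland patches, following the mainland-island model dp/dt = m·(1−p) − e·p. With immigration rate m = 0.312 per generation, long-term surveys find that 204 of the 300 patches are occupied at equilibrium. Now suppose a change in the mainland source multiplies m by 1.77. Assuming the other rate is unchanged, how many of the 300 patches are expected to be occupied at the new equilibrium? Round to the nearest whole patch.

Observed p* = 204/300 = 0.68000.
Balance m(1−p*) = e·p* gives e = m(1−p*)/p* = 0.312×0.32000/0.68000 = 0.14682.
New p* = m/(m+e) = 0.55224/(0.55224+0.14682) = 0.78998.
Expected occupied = 300 × 0.78998 = 236.99 ≈ 237.

237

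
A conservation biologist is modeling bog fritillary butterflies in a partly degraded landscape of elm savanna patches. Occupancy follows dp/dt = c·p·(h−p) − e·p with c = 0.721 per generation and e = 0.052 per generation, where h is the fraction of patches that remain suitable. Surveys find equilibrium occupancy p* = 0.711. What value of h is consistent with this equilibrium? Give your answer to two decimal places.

0.78

At equilibrium c(h−p*) = e, so h = p* + e/c.
h = 0.711 + 0.052/0.721 = 0.711 + 0.0721 = 0.7831.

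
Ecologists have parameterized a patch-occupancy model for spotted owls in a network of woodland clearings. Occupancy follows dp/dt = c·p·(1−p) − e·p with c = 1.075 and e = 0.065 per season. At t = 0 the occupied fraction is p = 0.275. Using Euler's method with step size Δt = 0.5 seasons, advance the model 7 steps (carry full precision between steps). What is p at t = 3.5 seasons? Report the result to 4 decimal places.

0.8970

Update rule: p ← p + [c·p·(1−p) − e·p]·Δt with Δt = 0.5.
step 1: Δp = +0.09823, p = 0.37323
step 2: Δp = +0.11361, p = 0.48683
step 3: Δp = +0.11846, p = 0.60529
step 4: Δp = +0.10874, p = 0.71404
step 5: Δp = +0.08654, p = 0.80058
step 6: Δp = +0.05979, p = 0.86038
step 7: Δp = +0.03661, p = 0.89698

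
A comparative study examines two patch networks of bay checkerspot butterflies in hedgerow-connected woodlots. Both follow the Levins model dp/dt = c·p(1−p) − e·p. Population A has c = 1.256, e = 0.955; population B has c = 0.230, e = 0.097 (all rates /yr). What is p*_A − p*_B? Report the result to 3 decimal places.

-0.339

A: p*_A = 1 − 0.955/1.256 = 0.2396.
B: p*_B = 1 − 0.097/0.230 = 0.5783.
p*_A − p*_B = 0.2396 − 0.5783 = -0.3386.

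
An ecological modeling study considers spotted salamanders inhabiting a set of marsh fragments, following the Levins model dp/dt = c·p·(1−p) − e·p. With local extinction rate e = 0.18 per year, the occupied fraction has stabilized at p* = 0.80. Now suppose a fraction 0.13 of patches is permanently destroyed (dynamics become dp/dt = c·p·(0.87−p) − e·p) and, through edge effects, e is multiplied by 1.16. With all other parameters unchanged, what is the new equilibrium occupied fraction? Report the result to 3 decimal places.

Balance c(1−p*) = e gives c = e/(1 − 0.80000) = 0.18/0.20000 = 0.90000.
New p* = 0.87 − e/c = 0.87 − 0.20880/0.90000 = 0.63800.

0.638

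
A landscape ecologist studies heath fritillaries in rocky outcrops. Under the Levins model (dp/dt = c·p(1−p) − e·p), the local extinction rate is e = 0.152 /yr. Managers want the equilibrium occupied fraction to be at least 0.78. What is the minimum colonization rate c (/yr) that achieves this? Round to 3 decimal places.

p* = 1 − e/c ≥ 0.78 requires e/c ≤ 0.2200, i.e. c ≥ e/0.2200.
c_min = 0.152/0.2200 = 0.6909.

0.691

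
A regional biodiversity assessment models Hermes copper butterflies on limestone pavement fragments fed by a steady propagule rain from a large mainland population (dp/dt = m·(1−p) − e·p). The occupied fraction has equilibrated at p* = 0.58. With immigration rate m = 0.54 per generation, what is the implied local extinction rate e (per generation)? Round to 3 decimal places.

0.391

At equilibrium m(1−p*) = e·p*, so e = m(1−p*)/p*.
e = 0.54 × 0.4200 / 0.58 = 0.3910.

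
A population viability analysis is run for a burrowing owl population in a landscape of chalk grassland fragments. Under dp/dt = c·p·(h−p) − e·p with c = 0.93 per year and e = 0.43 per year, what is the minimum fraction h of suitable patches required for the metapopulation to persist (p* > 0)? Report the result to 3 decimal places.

p* = h − e/c is positive only when h > e/c.
h_min = e/c = 0.43/0.93 = 0.4624.

0.462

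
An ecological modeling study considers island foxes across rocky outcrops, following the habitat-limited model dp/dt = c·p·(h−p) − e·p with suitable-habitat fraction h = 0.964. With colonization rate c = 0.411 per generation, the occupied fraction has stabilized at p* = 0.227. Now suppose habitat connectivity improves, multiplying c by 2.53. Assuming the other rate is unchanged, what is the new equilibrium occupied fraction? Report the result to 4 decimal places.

0.6727

Balance c(h−p*) = e gives e = 0.411×(0.964 − 0.22700) = 0.30291.
New p* = 0.964 − e/c = 0.964 − 0.30291/1.03983 = 0.67269.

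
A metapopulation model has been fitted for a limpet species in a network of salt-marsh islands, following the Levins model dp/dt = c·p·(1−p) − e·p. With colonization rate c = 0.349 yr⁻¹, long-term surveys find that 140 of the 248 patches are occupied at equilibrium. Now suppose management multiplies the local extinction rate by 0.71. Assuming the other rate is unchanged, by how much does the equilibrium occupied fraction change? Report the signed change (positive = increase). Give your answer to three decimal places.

Observed p* = 140/248 = 0.56452.
Balance c(1−p*) = e gives e = 0.349×(1 − 0.56452) = 0.15198.
New p* = 1 − e/c = 1 − 0.10791/0.34900 = 0.69080.
Δp* = 0.69080 − 0.56452 = +0.12628.

0.126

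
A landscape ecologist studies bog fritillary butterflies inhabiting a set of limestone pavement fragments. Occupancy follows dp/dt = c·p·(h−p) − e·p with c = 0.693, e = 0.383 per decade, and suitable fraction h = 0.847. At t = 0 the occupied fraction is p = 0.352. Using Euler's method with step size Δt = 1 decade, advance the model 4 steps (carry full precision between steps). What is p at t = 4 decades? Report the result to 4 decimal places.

0.3144

Update rule: p ← p + [c·p·(h−p) − e·p]·Δt with Δt = 1.
t = 1: p = 0.35200 + (-0.01407) = 0.33793
t = 2: p = 0.33793 + (-0.01021) = 0.32772
t = 3: p = 0.32772 + (-0.00758) = 0.32014
t = 4: p = 0.32014 + (-0.00573) = 0.31441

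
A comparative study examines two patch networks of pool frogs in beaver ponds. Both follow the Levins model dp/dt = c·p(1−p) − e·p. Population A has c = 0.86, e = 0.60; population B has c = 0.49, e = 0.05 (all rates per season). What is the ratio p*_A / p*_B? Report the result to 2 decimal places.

A: p*_A = 1 − 0.60/0.86 = 0.3023.
B: p*_B = 1 − 0.05/0.49 = 0.8980.
p*_A / p*_B = 0.3023/0.8980 = 0.3367.

0.34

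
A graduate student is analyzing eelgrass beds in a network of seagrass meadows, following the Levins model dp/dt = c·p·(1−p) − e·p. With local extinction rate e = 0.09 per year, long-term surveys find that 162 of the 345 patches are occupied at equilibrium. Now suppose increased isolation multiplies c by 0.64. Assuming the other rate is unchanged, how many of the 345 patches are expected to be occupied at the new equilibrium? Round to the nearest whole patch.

Observed p* = 162/345 = 0.46957.
Balance c(1−p*) = e gives c = e/(1 − 0.46957) = 0.09/0.53043 = 0.16967.
New p* = 1 − e/c = 1 − 0.09000/0.10859 = 0.17119.
Expected occupied = 345 × 0.17119 = 59.06 ≈ 59.

59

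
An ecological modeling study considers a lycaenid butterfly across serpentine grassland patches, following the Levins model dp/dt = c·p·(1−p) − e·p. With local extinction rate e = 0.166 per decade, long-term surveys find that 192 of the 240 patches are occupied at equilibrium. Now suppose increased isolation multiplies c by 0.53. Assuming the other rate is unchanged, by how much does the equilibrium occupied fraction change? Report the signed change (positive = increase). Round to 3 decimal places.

Observed p* = 192/240 = 0.80000.
Balance c(1−p*) = e gives c = e/(1 − 0.80000) = 0.166/0.20000 = 0.83000.
New p* = 1 − e/c = 1 − 0.16600/0.43990 = 0.62264.
Δp* = 0.62264 − 0.80000 = -0.17736.

-0.177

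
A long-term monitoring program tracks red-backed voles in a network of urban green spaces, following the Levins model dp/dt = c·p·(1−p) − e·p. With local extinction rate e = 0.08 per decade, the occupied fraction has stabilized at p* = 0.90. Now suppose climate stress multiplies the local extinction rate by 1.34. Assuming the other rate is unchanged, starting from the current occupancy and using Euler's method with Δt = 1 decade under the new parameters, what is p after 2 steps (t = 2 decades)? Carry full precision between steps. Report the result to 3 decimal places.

0.869

Balance c(1−p*) = e gives c = e/(1 − 0.90000) = 0.08/0.10000 = 0.80000.
Starting from p₀ = 0.90000; update p ← p + (dp/dt)·Δt with the new parameters.
p: 0.90000 → 0.87552  (Δp = -0.02448)
p: 0.87552 → 0.86885  (Δp = -0.00667)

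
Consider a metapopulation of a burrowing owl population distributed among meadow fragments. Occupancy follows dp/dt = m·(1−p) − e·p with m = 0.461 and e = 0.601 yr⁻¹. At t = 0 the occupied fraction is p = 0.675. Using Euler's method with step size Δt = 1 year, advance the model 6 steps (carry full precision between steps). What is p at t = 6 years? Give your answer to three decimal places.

Update rule: p ← p + [m·(1−p) − e·p]·Δt with Δt = 1.
t = 1: p = 0.67500 + (-0.25585) = 0.41915
t = 2: p = 0.41915 + (+0.01586) = 0.43501
t = 3: p = 0.43501 + (-0.00098) = 0.43403
t = 4: p = 0.43403 + (+0.00006) = 0.43409
t = 5: p = 0.43409 + (-0.00000) = 0.43409
t = 6: p = 0.43409 + (+0.00000) = 0.43409

0.434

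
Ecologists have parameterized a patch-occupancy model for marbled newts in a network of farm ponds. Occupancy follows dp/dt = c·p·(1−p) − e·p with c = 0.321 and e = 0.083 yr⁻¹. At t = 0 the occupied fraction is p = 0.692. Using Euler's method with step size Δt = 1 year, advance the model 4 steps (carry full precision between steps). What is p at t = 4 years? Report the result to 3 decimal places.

Update rule: p ← p + [c·p·(1−p) − e·p]·Δt with Δt = 1.
  1  |  dp/dt·Δt = +0.010981  |  p_1 = 0.702981
  2  |  dp/dt·Δt = +0.008677  |  p_2 = 0.711658
  3  |  dp/dt·Δt = +0.006802  |  p_3 = 0.718460
  4  |  dp/dt·Δt = +0.005298  |  p_4 = 0.723758

0.724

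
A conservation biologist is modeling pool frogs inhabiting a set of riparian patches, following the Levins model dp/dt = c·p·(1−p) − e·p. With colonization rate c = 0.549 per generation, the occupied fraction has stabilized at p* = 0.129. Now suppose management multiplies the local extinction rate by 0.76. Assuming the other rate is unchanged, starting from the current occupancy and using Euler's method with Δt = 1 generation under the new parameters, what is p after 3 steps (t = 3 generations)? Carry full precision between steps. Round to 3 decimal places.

Balance c(1−p*) = e gives e = 0.549×(1 − 0.12900) = 0.47818.
Starting from p₀ = 0.12900; update p ← p + (dp/dt)·Δt with the new parameters.
  1  |  dp/dt·Δt = +0.014804  |  p_1 = 0.143804
  2  |  dp/dt·Δt = +0.015335  |  p_2 = 0.159139
  3  |  dp/dt·Δt = +0.015630  |  p_3 = 0.174769

0.175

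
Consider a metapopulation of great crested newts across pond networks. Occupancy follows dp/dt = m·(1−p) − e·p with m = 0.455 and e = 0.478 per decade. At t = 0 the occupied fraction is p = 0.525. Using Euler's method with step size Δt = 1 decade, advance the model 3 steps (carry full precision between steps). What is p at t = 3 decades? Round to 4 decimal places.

0.4877

Update rule: p ← p + [m·(1−p) − e·p]·Δt with Δt = 1.
t = 1: p = 0.52500 + (-0.03483) = 0.49018
t = 2: p = 0.49018 + (-0.00233) = 0.48784
t = 3: p = 0.48784 + (-0.00016) = 0.48769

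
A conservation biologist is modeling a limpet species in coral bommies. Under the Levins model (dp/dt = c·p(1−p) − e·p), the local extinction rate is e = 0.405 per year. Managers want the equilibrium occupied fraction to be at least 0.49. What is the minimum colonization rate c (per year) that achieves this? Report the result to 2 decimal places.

0.79

p* = 1 − e/c ≥ 0.49 requires e/c ≤ 0.5100, i.e. c ≥ e/0.5100.
c_min = 0.405/0.5100 = 0.7941.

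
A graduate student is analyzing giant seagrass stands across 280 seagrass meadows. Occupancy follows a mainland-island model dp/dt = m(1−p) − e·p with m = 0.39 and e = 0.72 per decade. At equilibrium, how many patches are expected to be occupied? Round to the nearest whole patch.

p* = m/(m+e) = 0.39/1.1100 = 0.3514.
Expected occupied patches = N × p* = 280 × 0.3514 = 98.38 ≈ 98.

98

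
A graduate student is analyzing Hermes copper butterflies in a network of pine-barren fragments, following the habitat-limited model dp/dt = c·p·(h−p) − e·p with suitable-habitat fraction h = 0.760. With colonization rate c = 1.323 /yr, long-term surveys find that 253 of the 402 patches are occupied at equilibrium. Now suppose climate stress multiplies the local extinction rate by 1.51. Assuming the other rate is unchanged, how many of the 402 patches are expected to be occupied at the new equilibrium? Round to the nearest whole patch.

Observed p* = 253/402 = 0.62935.
Balance c(h−p*) = e gives e = 1.323×(0.76 − 0.62935) = 0.17285.
New p* = 0.76 − e/c = 0.76 − 0.26100/1.32300 = 0.56272.
Expected occupied = 402 × 0.56272 = 226.21 ≈ 226.

226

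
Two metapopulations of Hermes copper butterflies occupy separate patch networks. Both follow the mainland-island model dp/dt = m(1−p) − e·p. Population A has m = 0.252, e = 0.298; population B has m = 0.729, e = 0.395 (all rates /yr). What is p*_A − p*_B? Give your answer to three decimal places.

A: p*_A = m/(m+e) = 0.252/0.5500 = 0.4582.
B: p*_B = 0.729/1.1240 = 0.6486.
p*_A − p*_B = 0.4582 − 0.6486 = -0.1904.

-0.190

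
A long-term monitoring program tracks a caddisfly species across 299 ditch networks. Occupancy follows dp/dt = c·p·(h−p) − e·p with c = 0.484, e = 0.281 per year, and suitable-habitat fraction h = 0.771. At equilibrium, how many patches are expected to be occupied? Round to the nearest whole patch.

57

p* = h − e/c = 0.771 − 0.5806 = 0.1904.
Expected occupied patches = N × p* = 299 × 0.1904 = 56.94 ≈ 57.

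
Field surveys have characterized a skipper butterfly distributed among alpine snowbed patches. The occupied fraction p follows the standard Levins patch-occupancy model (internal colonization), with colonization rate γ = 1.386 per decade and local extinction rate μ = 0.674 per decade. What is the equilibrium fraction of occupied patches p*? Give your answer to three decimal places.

0.514

Setting dp/dt = 0 and dividing through by p* gives γ·(1−p*) = μ.
So p* = 1 − μ/γ = 1 − 0.674/1.386 = 1 − 0.4863 = 0.5137.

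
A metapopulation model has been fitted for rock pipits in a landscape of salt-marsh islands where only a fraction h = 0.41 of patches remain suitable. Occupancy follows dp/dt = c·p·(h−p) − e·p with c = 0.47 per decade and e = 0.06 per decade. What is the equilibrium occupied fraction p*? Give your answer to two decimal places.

0.28

Setting dp/dt = 0 and dividing by p* gives c·(h−p*) = e.
So p* = h − e/c = 0.41 − 0.06/0.47 = 0.41 − 0.1277 = 0.2823.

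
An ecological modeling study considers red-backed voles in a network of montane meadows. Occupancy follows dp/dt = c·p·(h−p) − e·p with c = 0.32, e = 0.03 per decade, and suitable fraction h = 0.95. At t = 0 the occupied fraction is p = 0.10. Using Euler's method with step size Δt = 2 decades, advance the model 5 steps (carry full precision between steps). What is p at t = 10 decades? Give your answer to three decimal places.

Update rule: p ← p + [c·p·(h−p) − e·p]·Δt with Δt = 2.
step 1: Δp = +0.04840, p = 0.14840
step 2: Δp = +0.06723, p = 0.21563
step 3: Δp = +0.08841, p = 0.30404
step 4: Δp = +0.10745, p = 0.41149
step 5: Δp = +0.11713, p = 0.52862

0.529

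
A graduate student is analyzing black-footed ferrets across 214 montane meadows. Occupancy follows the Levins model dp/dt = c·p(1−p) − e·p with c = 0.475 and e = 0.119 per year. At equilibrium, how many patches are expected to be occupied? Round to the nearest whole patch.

p* = 1 − e/c = 1 − 0.119/0.475 = 0.7495.
Expected occupied patches = N × p* = 214 × 0.7495 = 160.39 ≈ 160.

160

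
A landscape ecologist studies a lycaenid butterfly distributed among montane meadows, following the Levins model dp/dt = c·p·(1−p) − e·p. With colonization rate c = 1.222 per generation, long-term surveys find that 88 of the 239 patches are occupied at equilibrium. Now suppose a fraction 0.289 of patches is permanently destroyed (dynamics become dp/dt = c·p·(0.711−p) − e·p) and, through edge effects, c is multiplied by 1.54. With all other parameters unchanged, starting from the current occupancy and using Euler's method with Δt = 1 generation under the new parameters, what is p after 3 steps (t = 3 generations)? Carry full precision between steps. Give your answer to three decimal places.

0.304

Observed p* = 88/239 = 0.36820.
Balance c(1−p*) = e gives e = 1.222×(1 − 0.36820) = 0.77206.
Starting from p₀ = 0.36820; update p ← p + (dp/dt)·Δt with the new parameters.
t = 1: p = 0.36820 + (-0.04674) = 0.32146
t = 2: p = 0.32146 + (-0.01253) = 0.30892
t = 3: p = 0.30892 + (-0.00476) = 0.30417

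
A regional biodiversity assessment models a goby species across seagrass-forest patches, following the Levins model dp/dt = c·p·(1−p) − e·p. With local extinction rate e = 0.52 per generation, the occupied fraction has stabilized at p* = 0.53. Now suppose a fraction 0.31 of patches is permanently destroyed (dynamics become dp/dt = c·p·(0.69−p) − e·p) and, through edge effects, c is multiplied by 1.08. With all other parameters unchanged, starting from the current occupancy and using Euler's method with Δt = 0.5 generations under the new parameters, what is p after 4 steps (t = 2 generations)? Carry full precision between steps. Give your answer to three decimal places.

Balance c(1−p*) = e gives c = e/(1 − 0.53000) = 0.52/0.47000 = 1.10638.
Starting from p₀ = 0.53000; update p ← p + (dp/dt)·Δt with the new parameters.
  1  |  dp/dt·Δt = -0.087137  |  p_1 = 0.442863
  2  |  dp/dt·Δt = -0.049755  |  p_2 = 0.393108
  3  |  dp/dt·Δt = -0.032480  |  p_3 = 0.360628
  4  |  dp/dt·Δt = -0.022798  |  p_4 = 0.337830

0.338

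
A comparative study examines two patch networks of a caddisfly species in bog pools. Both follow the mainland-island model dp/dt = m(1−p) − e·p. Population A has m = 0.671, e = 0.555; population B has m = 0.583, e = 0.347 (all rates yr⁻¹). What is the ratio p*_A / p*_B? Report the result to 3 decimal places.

A: p*_A = m/(m+e) = 0.671/1.2260 = 0.5473.
B: p*_B = 0.583/0.9300 = 0.6269.
p*_A / p*_B = 0.5473/0.6269 = 0.8731.

0.873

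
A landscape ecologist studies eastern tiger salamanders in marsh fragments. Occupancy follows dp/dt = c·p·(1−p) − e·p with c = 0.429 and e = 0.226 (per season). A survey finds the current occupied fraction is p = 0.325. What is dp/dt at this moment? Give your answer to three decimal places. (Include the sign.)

0.021

Colonization term: c·p·(1−p) = 0.429×0.325×0.6750 = 0.09411.
Extinction term: e·p = 0.07345.
dp/dt = 0.09411 − 0.07345 = 0.02066.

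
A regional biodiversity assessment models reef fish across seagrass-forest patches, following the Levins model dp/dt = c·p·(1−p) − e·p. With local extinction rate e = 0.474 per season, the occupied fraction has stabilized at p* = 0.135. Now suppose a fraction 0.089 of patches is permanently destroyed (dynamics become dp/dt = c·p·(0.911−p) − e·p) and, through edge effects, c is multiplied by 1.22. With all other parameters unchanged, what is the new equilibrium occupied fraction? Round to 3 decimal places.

0.202

Balance c(1−p*) = e gives c = e/(1 − 0.13500) = 0.474/0.86500 = 0.54798.
New p* = 0.911 − e/c = 0.911 − 0.47400/0.66854 = 0.20199.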